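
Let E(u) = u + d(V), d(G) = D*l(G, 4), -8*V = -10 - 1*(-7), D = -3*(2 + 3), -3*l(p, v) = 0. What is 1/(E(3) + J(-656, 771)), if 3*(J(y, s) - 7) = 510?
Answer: 1/180 ≈ 0.0055556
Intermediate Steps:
J(y, s) = 177 (J(y, s) = 7 + (⅓)*510 = 7 + 170 = 177)
l(p, v) = 0 (l(p, v) = -⅓*0 = 0)
D = -15 (D = -3*5 = -15)
V = 3/8 (V = -(-10 - 1*(-7))/8 = -(-10 + 7)/8 = -⅛*(-3) = 3/8 ≈ 0.37500)
d(G) = 0 (d(G) = -15*0 = 0)
E(u) = u (E(u) = u + 0 = u)
1/(E(3) + J(-656, 771)) = 1/(3 + 177) = 1/180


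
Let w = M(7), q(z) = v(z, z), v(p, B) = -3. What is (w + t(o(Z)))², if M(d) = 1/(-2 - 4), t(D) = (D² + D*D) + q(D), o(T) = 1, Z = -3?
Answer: 49/36 ≈ 1.3611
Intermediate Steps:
q(z) = -3
t(D) = -3 + 2*D² (t(D) = (D² + D*D) - 3 = (D² + D²) - 3 = 2*D² - 3 = -3 + 2*D²)
M(d) = -⅙ (M(d) = 1/(-6) = -⅙)
w = -⅙ ≈ -0.16667
(w + t(o(Z)))² = (-⅙ + (-3 + 2*1²))² = (-⅙ + (-3 + 2*1))² = (-⅙ + (-3 + 2))² = (-⅙ - 1)² = (-7/6)² = 49/36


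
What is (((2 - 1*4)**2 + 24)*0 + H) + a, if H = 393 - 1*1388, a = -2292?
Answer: -3287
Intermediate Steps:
H = -995 (H = 393 - 1388 = -995)
(((2 - 1*4)**2 + 24)*0 + H) + a = (((2 - 1*4)**2 + 24)*0 - 995) - 2292 = (((2 - 4)**2 + 24)*0 - 995) - 2292 = (((-2)**2 + 24)*0 - 995) - 2292 = ((4 + 24)*0 - 995) - 2292 = (28*0 - 995) - 2292 = (0 - 995) - 2292 = -995 - 2292 = -3287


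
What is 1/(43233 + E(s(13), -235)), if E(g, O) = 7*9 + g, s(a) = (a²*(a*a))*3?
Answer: 1/128979 ≈ 7.7532e-6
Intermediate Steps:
s(a) = 3*a⁴ (s(a) = (a²*a²)*3 = a⁴*3 = 3*a⁴)
E(g, O) = 63 + g
1/(43233 + E(s(13), -235)) = 1/(43233 + (63 + 3*13⁴)) = 1/(43233 + (63 + 3*28561)) = 1/(43233 + (63 + 85683)) = 1/(43233 + 85746) = 1/128979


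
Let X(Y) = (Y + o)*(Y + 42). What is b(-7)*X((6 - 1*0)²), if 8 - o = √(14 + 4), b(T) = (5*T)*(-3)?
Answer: 360360 - 24570*√2 ≈ 3.2561e+5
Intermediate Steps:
b(T) = -15*T
o = 8 - 3*√2 (o = 8 - √(14 + 4) = 8 - √18 = 8 - 3*√2 ≈ 3.7574)
X(Y) = (42 + Y)*(8 + Y - 3*√2) (X(Y) = (Y + (8 - 3*√2))*(Y + 42) = (8 + Y - 3*√2)*(42 + Y) = (42 + Y)*(8 + Y - 3*√2))
b(-7)*X((6 - 1*0)²) = (-15*(-7))*(336 + ((6 - 1*0)²)² - 126*√2 + 50*(6 - 1*0)² - 3*(6 - 1*0)²*√2) = 105*(336 + ((6 + 0)²)² - 126*√2 + 50*(6 + 0)² - 3*(6 + 0)²*√2) = 105*(336 + (6²)² - 126*√2 + 50*6² - 3*6²*√2) = 105*(336 + 36² - 126*√2 + 50*36 - 3*36*√2) = 105*(336 + 1296 - 126*√2 + 1800 - 108*√2) = 105*(3432 - 234*√2) = 360360 - 24570*√2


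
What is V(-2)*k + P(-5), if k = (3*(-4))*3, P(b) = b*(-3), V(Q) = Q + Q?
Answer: 159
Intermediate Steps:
V(Q) = 2*Q
P(b) = -3*b
k = -36 (k = -12*3 = -36)
V(-2)*k + P(-5) = (2*(-2))*(-36) - 3*(-5) = -4*(-36) + 15 = 144 + 15 = 159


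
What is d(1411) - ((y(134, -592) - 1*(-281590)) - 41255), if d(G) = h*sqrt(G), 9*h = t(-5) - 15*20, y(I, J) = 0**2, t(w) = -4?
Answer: -240335 - 304*sqrt(1411)/9 ≈ -2.4160e+5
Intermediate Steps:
y(I, J) = 0
h = -304/9 (h = (-4 - 15*20)/9 = (-4 - 300)/9 = (1/9)*(-304) = -304/9 ≈ -33.778)
d(G) = -304*sqrt(G)/9
d(1411) - ((y(134, -592) - 1*(-281590)) - 41255) = -304*sqrt(1411)/9 - ((0 - 1*(-281590)) - 41255) = -304*sqrt(1411)/9 - ((0 + 281590) - 41255) = -304*sqrt(1411)/9 - (281590 - 41255) = -304*sqrt(1411)/9 - 1*240335 = -304*sqrt(1411)/9 - 240335 = -240335 - 304*sqrt(1411)/9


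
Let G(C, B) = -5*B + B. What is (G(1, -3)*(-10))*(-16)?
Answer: 1920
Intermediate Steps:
G(C, B) = -4*B
(G(1, -3)*(-10))*(-16) = (-4*(-3)*(-10))*(-16) = (12*(-10))*(-16) = -120*(-16) = 1920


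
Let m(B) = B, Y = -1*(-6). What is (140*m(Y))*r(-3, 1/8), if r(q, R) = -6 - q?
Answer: -2520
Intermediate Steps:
Y = 6
(140*m(Y))*r(-3, 1/8) = (140*6)*(-6 - 1*(-3)) = 840*(-6 + 3) = 840*(-3) = -2520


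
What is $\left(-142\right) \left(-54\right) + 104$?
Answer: $7772$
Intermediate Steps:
$\left(-142\right) \left(-54\right) + 104 = 7668 + 104 = 7772$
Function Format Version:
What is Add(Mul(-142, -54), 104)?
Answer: 7772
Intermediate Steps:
Add(Mul(-142, -54), 104) = Add(7668, 104) = 7772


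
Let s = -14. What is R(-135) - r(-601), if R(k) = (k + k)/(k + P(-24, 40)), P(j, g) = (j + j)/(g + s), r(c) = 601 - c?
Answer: -711616/593 ≈ -1200.0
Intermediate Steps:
P(j, g) = 2*j/(-14 + g) (P(j, g) = (j + j)/(g - 14) = (2*j)/(-14 + g) = 2*j/(-14 + g))
R(k) = 2*k/(-24/13 + k) (R(k) = (k + k)/(k + 2*(-24)/(-14 + 40)) = (2*k)/(k + 2*(-24)/26) = (2*k)/(k + 2*(-24)*(1/26)) = (2*k)/(k - 24/13) = (2*k)/(-24/13 + k) = 2*k/(-24/13 + k))
R(-135) - r(-601) = 26*(-135)/(-24 + 13*(-135)) - (601 - 1*(-601)) = 26*(-135)/(-24 - 1755) - (601 + 601) = 26*(-135)/(-1779) - 1*1202 = 26*(-135)*(-1/1779) - 1202 = 1170/593 - 1202 = -711616/593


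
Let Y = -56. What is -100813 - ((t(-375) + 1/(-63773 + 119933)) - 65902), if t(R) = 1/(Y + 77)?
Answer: -13724231047/393120 ≈ -34911.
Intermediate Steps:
t(R) = 1/21 (t(R) = 1/(-56 + 77) = 1/21)
-100813 - ((t(-375) + 1/(-63773 + 119933)) - 65902) = -100813 - ((1/21 + 1/(-63773 + 119933)) - 65902) = -100813 - ((1/21 + 1/56160) - 65902) = -100813 - (18727/393120 - 65902) = -100813 - 1*(-25907375513/393120) = -100813 + 25907375513/393120 = -13724231047/393120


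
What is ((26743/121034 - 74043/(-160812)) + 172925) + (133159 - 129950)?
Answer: 190457558430625/1081317756 ≈ 1.7613e+5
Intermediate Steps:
((26743/121034 - 74043/(-160812)) + 172925) + (133159 - 129950) = ((26743*(1/121034) - 74043*(-1/160812)) + 172925) + 3209 = ((26743/121034 + 8227/17868) + 172925) + 3209 = (736795321/1081317756 + 172925) + 3209 = 186987609751621/1081317756 + 3209 = 190457558430625/1081317756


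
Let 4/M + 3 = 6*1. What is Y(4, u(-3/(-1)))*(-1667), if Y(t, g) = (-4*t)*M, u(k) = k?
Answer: 106688/3 ≈ 35563.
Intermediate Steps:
M = 4/3 (M = 4/(-3 + 6*1) = 4/(-3 + 6) = 4/3 ≈ 1.3333)
Y(t, g) = -16*t/3 (Y(t, g) = -4*t*(4/3) = -16*t/3)
Y(4, u(-3/(-1)))*(-1667) = -16/3*4*(-1667) = -64/3*(-1667) = 106688/3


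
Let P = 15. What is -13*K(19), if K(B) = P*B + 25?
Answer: -4030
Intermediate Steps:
K(B) = 25 + 15*B (K(B) = 15*B + 25 = 25 + 15*B)
-13*K(19) = -13*(25 + 15*19) = -13*(25 + 285) = -13*310 = -4030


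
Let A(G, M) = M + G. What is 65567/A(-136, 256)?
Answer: 65567/120 ≈ 546.39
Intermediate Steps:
A(G, M) = G + M
65567/A(-136, 256) = 65567/(-136 + 256) = 65567/120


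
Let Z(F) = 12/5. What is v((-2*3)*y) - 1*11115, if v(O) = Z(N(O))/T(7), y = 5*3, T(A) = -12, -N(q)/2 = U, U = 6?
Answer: -55576/5 ≈ -11115.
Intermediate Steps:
N(q) = -12 (N(q) = -2*6 = -12)
Z(F) = 12/5 (Z(F) = 12*(1/5) = 12/5)
y = 15
v(O) = -1/5 (v(O) = (12/5)/(-12) = (12/5)*(-1/12) = -1/5)
v((-2*3)*y) - 1*11115 = -1/5 - 1*11115 = -1/5 - 11115 = -55576/5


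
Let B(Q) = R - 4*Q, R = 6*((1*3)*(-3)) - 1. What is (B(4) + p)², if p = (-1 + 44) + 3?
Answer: 625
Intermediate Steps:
p = 46 (p = 43 + 3 = 46)
R = -55 (R = 6*(3*(-3)) - 1 = 6*(-9) - 1 = -54 - 1 = -55)
B(Q) = -55 - 4*Q
(B(4) + p)² = ((-55 - 4*4) + 46)² = ((-55 - 16) + 46)² = (-71 + 46)² = (-25)² = 625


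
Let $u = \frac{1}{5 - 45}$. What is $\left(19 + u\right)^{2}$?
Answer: $\frac{576081}{1600} \approx 360.05$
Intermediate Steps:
$u = - \frac{1}{40}$ ($u = \frac{1}{-40} = - \frac{1}{40} \approx -0.025$)
$\left(19 + u\right)^{2} = \left(19 - \frac{1}{40}\right)^{2} = \left(\frac{759}{40}\right)^{2} = \frac{576081}{1600}$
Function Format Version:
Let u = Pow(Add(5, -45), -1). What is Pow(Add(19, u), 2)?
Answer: Rational(576081, 1600) ≈ 360.05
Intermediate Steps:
u = Rational(-1, 40) (u = Pow(-40, -1) = Rational(-1, 40) ≈ -0.025000)
Pow(Add(19, u), 2) = Pow(Add(19, Rational(-1, 40)), 2) = Pow(Rational(759, 40), 2) = Rational(576081, 1600)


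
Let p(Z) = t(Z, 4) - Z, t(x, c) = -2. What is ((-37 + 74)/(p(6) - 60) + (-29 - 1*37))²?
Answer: 20475625/4624 ≈ 4428.1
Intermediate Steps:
p(Z) = -2 - Z
((-37 + 74)/(p(6) - 60) + (-29 - 1*37))² = ((-37 + 74)/((-2 - 1*6) - 60) + (-29 - 1*37))² = (37/((-2 - 6) - 60) + (-29 - 37))² = (37/(-8 - 60) - 66)² = (37/(-68) - 66)² = (37*(-1/68) - 66)² = (-37/68 - 66)² = (-4525/68)² = 20475625/4624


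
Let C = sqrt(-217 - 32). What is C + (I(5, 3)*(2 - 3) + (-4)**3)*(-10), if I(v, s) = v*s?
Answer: 790 + I*sqrt(249) ≈ 790.0 + 15.78*I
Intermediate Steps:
I(v, s) = s*v
C = I*sqrt(249) (C = sqrt(-249) = I*sqrt(249) ≈ 15.78*I)
C + (I(5, 3)*(2 - 3) + (-4)**3)*(-10) = I*sqrt(249) + ((3*5)*(2 - 3) + (-4)**3)*(-10) = I*sqrt(249) + (15*(-1) - 64)*(-10) = I*sqrt(249) + (-15 - 64)*(-10) = I*sqrt(249) - 79*(-10) = I*sqrt(249) + 790 = 790 + I*sqrt(249)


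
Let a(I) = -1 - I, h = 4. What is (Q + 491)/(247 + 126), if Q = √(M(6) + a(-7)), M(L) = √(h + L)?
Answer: 491/373 + √(6 + √10)/373 ≈ 1.3245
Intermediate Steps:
M(L) = √(4 + L)
Q = √(6 + √10) (Q = √(√(4 + 6) + (-1 - 1*(-7))) = √(√10 + (-1 + 7)) = √(√10 + 6) = √(6 + √10) ≈ 3.0269)
(Q + 491)/(247 + 126) = (√(6 + √10) + 491)/(247 + 126) = (491 + √(6 + √10))/373 = (491 + √(6 + √10))*(1/373) = 491/373 + √(6 + √10)/373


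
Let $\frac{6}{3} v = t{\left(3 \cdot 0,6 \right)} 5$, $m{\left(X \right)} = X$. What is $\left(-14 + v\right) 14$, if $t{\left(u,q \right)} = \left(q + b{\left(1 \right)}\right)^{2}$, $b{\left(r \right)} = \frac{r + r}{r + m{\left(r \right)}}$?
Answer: $1519$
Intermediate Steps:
$b{\left(r \right)} = 1$ ($b{\left(r \right)} = \frac{r + r}{r + r} = \frac{2 r}{2 r} = 2 r \frac{1}{2 r} = 1$)
$t{\left(u,q \right)} = \left(1 + q\right)^{2}$ ($t{\left(u,q \right)} = \left(q + 1\right)^{2} = \left(1 + q\right)^{2}$)
$v = \frac{245}{2}$ ($v = \frac{\left(1 + 6\right)^{2} \cdot 5}{2} = \frac{7^{2} \cdot 5}{2} = \frac{49 \cdot 5}{2} = \frac{1}{2} \cdot 245 = \frac{245}{2} \approx 122.5$)
$\left(-14 + v\right) 14 = \left(-14 + \frac{245}{2}\right) 14 = \frac{217}{2} \cdot 14 = 1519$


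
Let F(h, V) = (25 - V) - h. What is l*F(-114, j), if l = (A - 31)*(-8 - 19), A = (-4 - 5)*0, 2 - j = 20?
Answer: 131409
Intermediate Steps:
j = -18 (j = 2 - 1*20 = 2 - 20 = -18)
A = 0 (A = -9*0 = 0)
l = 837 (l = (0 - 31)*(-8 - 19) = -31*(-27) = 837)
F(h, V) = 25 - V - h
l*F(-114, j) = 837*(25 - 1*(-18) - 1*(-114)) = 837*(25 + 18 + 114) = 837*157 = 131409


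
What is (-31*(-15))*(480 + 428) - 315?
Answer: 421905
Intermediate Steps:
(-31*(-15))*(480 + 428) - 315 = 465*908 - 315 = 422220 - 315 = 421905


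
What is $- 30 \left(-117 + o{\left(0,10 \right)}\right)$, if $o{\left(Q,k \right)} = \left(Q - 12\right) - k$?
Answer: $4170$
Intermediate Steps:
$o{\left(Q,k \right)} = -12 + Q - k$ ($o{\left(Q,k \right)} = \left(-12 + Q\right) - k = -12 + Q - k$)
$- 30 \left(-117 + o{\left(0,10 \right)}\right) = - 30 \left(-117 - 22\right) = \left(-30\right) \left(-139\right) = 4170$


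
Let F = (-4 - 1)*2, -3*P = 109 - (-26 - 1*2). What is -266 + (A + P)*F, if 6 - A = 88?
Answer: 3032/3 ≈ 1010.7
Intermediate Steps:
A = -82 (A = 6 - 1*88 = 6 - 88 = -82)
P = -137/3 (P = -(109 - (-26 - 1*2))/3 = -(109 - (-26 - 2))/3 = -(109 - 1*(-28))/3 = -(109 + 28)/3 = -⅓*137 = -137/3 ≈ -45.667)
F = -10 (F = -5*2 = -10)
-266 + (A + P)*F = -266 + (-82 - 137/3)*(-10) = -266 - 383/3*(-10) = -266 + 3830/3 = 3032/3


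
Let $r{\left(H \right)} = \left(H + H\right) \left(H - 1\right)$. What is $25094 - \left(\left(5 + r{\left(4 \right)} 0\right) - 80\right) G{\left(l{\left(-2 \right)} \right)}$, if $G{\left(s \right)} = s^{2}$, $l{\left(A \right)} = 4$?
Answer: $26294$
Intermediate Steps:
$r{\left(H \right)} = 2 H \left(-1 + H\right)$
$25094 - \left(\left(5 + r{\left(4 \right)} 0\right) - 80\right) G{\left(l{\left(-2 \right)} \right)} = 25094 - \left(\left(5 + 2 \cdot 4 \left(-1 + 4\right) 0\right) - 80\right) 4^{2} = 25094 - \left(\left(5 + 2 \cdot 4 \cdot 3 \cdot 0\right) - 80\right) 16 = 25094 - \left(\left(5 + 24 \cdot 0\right) - 80\right) 16 = 25094 - \left(\left(5 + 0\right) - 80\right) 16 = 25094 - \left(5 - 80\right) 16 = 25094 - \left(-75\right) 16 = 25094 - -1200 = 25094 + 1200 = 26294$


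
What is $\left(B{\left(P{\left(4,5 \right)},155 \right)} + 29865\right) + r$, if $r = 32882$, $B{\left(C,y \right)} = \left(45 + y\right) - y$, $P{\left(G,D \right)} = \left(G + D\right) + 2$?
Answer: $62792$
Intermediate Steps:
$P{\left(G,D \right)} = 2 + D + G$ ($P{\left(G,D \right)} = \left(D + G\right) + 2 = 2 + D + G$)
$B{\left(C,y \right)} = 45$
$\left(B{\left(P{\left(4,5 \right)},155 \right)} + 29865\right) + r = \left(45 + 29865\right) + 32882 = 29910 + 32882 = 62792$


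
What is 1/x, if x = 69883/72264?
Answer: 72264/69883 ≈ 1.0341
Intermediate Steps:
x = 69883/72264 (x = 69883*(1/72264) = 69883/72264 ≈ 0.96705)
1/x = 1/(69883/72264) = 72264/69883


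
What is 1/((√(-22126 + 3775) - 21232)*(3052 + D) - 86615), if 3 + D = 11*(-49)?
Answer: -10675787/569885262973865 - 1506*I*√2039/569885262973865 ≈ -1.8733e-8 - 1.1933e-10*I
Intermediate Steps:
D = -542 (D = -3 + 11*(-49) = -3 - 539 = -542)
1/((√(-22126 + 3775) - 21232)*(3052 + D) - 86615) = 1/((√(-22126 + 3775) - 21232)*(3052 - 542) - 86615) = 1/((√(-18351) - 21232)*2510 - 86615) = 1/((3*I*√2039 - 21232)*2510 - 86615) = 1/((-21232 + 3*I*√2039)*2510 - 86615) = 1/((-53292320 + 7530*I*√2039) - 86615) = 1/(-53378935 + 7530*I*√2039)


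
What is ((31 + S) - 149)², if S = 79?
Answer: 1521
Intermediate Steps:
((31 + S) - 149)² = ((31 + 79) - 149)² = (110 - 149)² = (-39)² = 1521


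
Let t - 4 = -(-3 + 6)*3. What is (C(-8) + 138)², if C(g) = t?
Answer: 17689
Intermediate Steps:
t = -5 (t = 4 - (-3 + 6)*3 = 4 - 1*3*3 = 4 - 3*3 = 4 - 9 = -5)
C(g) = -5
(C(-8) + 138)² = (-5 + 138)² = 133² = 17689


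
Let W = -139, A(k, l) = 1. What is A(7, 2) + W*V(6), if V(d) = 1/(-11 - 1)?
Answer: 151/12 ≈ 12.583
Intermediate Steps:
V(d) = -1/12 (V(d) = 1/(-12) = -1/12)
A(7, 2) + W*V(6) = 1 - 139*(-1/12) = 1 + 139/12 = 151/12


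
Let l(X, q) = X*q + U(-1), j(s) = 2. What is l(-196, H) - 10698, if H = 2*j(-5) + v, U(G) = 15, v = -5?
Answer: -10487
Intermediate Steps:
H = -1 (H = 2*2 - 5 = 4 - 5 = -1)
l(X, q) = 15 + X*q (l(X, q) = X*q + 15 = 15 + X*q)
l(-196, H) - 10698 = (15 - 196*(-1)) - 10698 = (15 + 196) - 10698 = 211 - 10698 = -10487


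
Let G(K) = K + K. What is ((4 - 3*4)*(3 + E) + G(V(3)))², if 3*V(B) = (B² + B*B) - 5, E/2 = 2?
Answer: 20164/9 ≈ 2240.4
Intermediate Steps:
E = 4 (E = 2*2 = 4)
V(B) = -5/3 + 2*B²/3 (V(B) = ((B² + B*B) - 5)/3 = ((B² + B²) - 5)/3 = (2*B² - 5)/3 = (-5 + 2*B²)/3 = -5/3 + 2*B²/3)
G(K) = 2*K
((4 - 3*4)*(3 + E) + G(V(3)))² = ((4 - 3*4)*(3 + 4) + 2*(-5/3 + (⅔)*3²))² = ((4 - 12)*7 + 2*(-5/3 + (⅔)*9))² = (-8*7 + 2*(-5/3 + 6))² = (-56 + 2*(13/3))² = (-56 + 26/3)² = (-142/3)² = 20164/9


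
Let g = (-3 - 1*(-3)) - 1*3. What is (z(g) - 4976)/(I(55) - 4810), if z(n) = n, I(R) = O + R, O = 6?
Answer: 4979/4749 ≈ 1.0484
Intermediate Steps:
I(R) = 6 + R
g = -3 (g = (-3 + 3) - 3 = 0 - 3 = -3)
(z(g) - 4976)/(I(55) - 4810) = (-3 - 4976)/((6 + 55) - 4810) = -4979/(61 - 4810) = -4979/(-4749) = -4979*(-1/4749) = 4979/4749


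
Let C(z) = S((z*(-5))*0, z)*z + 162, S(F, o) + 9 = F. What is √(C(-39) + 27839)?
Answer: 8*√443 ≈ 168.38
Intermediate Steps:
S(F, o) = -9 + F
C(z) = 162 - 9*z (C(z) = (-9 + (z*(-5))*0)*z + 162 = (-9 - 5*z*0)*z + 162 = (-9 + 0)*z + 162 = -9*z + 162 = 162 - 9*z)
√(C(-39) + 27839) = √((162 - 9*(-39)) + 27839) = √((162 + 351) + 27839) = √(513 + 27839) = √28352 = 8*√443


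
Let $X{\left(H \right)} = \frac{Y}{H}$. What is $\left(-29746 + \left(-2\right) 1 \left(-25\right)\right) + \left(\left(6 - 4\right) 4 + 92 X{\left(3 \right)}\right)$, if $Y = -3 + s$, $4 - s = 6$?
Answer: $- \frac{89524}{3} \approx -29841.0$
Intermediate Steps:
$s = -2$ ($s = 4 - 6 = -2$)
$Y = -5$ ($Y = -3 - 2 = -5$)
$X{\left(H \right)} = - \frac{5}{H}$
$\left(-29746 + \left(-2\right) 1 \left(-25\right)\right) + \left(\left(6 - 4\right) 4 + 92 X{\left(3 \right)}\right) = \left(-29746 + \left(-2\right) 1 \left(-25\right)\right) + \left(\left(6 - 4\right) 4 + 92 \left(- \frac{5}{3}\right)\right) = \left(-29746 - -50\right) + \left(2 \cdot 4 + 92 \left(\left(-5\right) \frac{1}{3}\right)\right) = \left(-29746 + 50\right) + \left(8 + 92 \left(- \frac{5}{3}\right)\right) = -29696 + \left(8 - \frac{460}{3}\right) = -29696 - \frac{436}{3} = - \frac{89524}{3}$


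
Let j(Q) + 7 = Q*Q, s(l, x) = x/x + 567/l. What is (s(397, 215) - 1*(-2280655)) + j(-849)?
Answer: 1191576217/397 ≈ 3.0015e+6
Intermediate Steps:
s(l, x) = 1 + 567/l
j(Q) = -7 + Q² (j(Q) = -7 + Q*Q = -7 + Q²)
(s(397, 215) - 1*(-2280655)) + j(-849) = ((567 + 397)/397 - 1*(-2280655)) + (-7 + (-849)²) = ((1/397)*964 + 2280655) + (-7 + 720801) = (964/397 + 2280655) + 720794 = 905420999/397 + 720794 = 1191576217/397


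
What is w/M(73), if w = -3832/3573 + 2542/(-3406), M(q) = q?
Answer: -11067179/444191787 ≈ -0.024915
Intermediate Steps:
w = -11067179/6084819 (w = -3832*1/3573 + 2542*(-1/3406) = -3832/3573 - 1271/1703 = -11067179/6084819 ≈ -1.8188)
w/M(73) = -11067179/6084819/73 = -11067179/6084819*1/73 = -11067179/444191787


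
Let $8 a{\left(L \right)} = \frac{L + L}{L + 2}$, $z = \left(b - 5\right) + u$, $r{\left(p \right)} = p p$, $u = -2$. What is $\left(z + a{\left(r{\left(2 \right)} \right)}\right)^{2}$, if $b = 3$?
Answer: $\frac{529}{36} \approx 14.694$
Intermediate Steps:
$r{\left(p \right)} = p^{2}$
$z = -4$ ($z = \left(3 - 5\right) - 2 = -2 - 2 = -4$)
$a{\left(L \right)} = \frac{L}{4 \left(2 + L\right)}$ ($a{\left(L \right)} = \frac{\left(L + L\right) \frac{1}{L + 2}}{8} = \frac{2 L \frac{1}{2 + L}}{8} = \frac{L}{4 \left(2 + L\right)}$)
$\left(z + a{\left(r{\left(2 \right)} \right)}\right)^{2} = \left(-4 + \frac{2^{2}}{4 \left(2 + 2^{2}\right)}\right)^{2} = \left(-4 + \frac{1}{4} \cdot 4 \frac{1}{2 + 4}\right)^{2} = \left(-4 + \frac{1}{4} \cdot 4 \cdot \frac{1}{6}\right)^{2} = \left(-4 + \frac{1}{6}\right)^{2} = \left(- \frac{23}{6}\right)^{2} = \frac{529}{36}$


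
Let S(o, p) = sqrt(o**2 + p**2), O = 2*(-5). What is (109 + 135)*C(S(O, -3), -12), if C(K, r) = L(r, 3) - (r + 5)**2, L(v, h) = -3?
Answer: -12688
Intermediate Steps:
O = -10
C(K, r) = -3 - (5 + r)**2 (C(K, r) = -3 - (r + 5)**2 = -3 - (5 + r)**2)
(109 + 135)*C(S(O, -3), -12) = (109 + 135)*(-3 - (5 - 12)**2) = 244*(-3 - 1*(-7)**2) = 244*(-3 - 1*49) = 244*(-3 - 49) = 244*(-52) = -12688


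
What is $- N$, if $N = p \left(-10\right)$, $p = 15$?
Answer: $150$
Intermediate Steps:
$N = -150$ ($N = 15 \left(-10\right) = -150$)
$- N = \left(-1\right) \left(-150\right) = 150$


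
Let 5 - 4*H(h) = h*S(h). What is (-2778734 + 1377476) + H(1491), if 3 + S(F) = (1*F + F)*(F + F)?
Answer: -6632027819/2 ≈ -3.3160e+9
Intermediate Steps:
S(F) = -3 + 4*F² (S(F) = -3 + (1*F + F)*(F + F) = -3 + (F + F)*(2*F) = -3 + (2*F)*(2*F) = -3 + 4*F²)
H(h) = 5/4 - h*(-3 + 4*h²)/4
(-2778734 + 1377476) + H(1491) = (-2778734 + 1377476) + (5/4 - ¼*1491*(-3 + 4*1491²)) = -1401258 + (5/4 - ¼*1491*(-3 + 4*2223081)) = -1401258 + (5/4 - ¼*1491*(-3 + 8892324)) = -1401258 + (5/4 - ¼*1491*8892321) = -1401258 + (5/4 - 13258450611/4) = -1401258 - 6629225303/2 = -6632027819/2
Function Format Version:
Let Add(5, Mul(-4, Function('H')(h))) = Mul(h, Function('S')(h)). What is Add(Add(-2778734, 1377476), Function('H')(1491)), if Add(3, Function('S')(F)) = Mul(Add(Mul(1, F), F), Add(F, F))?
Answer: Rational(-6632027819, 2) ≈ -3.3160e+9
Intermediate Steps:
Function('S')(F) = Add(-3, Mul(4, Pow(F, 2))) (Function('S')(F) = Add(-3, Mul(Add(Mul(1, F), F), Add(F, F))) = Add(-3, Mul(Add(F, F), Mul(2, F))) = Add(-3, Mul(Mul(2, F), Mul(2, F))) = Add(-3, Mul(4, Pow(F, 2))))
Function('H')(h) = Add(Rational(5, 4), Mul(Rational(-1, 4), h, Add(-3, Mul(4, Pow(h, 2))))) (Function('H')(h) = Add(Rational(5, 4), Mul(Rational(-1, 4), Mul(h, Add(-3, Mul(4, Pow(h, 2)))))) = Add(Rational(5, 4), Mul(Rational(-1, 4), h, Add(-3, Mul(4, Pow(h, 2))))))
Add(Add(-2778734, 1377476), Function('H')(1491)) = Add(Add(-2778734, 1377476), Add(Rational(5, 4), Mul(Rational(-1, 4), 1491, Add(-3, Mul(4, Pow(1491, 2)))))) = Add(-1401258, Add(Rational(5, 4), Mul(Rational(-1, 4), 1491, Add(-3, Mul(4, 2223081))))) = Add(-1401258, Add(Rational(5, 4), Mul(Rational(-1, 4), 1491, Add(-3, 8892324)))) = Add(-1401258, Add(Rational(5, 4), Mul(Rational(-1, 4), 1491, 8892321))) = Add(-1401258, Add(Rational(5, 4), Rational(-13258450611, 4))) = Add(-1401258, Rational(-6629225303, 2)) = Rational(-6632027819, 2)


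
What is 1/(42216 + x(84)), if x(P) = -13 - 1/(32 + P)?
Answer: 116/4895547 ≈ 2.3695e-5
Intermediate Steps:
1/(42216 + x(84)) = 1/(42216 + (-417 - 13*84)/(32 + 84)) = 1/(42216 + (-417 - 1092)/116) = 1/(42216 + (1/116)*(-1509)) = 1/(42216 - 1509/116) = 1/(4895547/116) = 116/4895547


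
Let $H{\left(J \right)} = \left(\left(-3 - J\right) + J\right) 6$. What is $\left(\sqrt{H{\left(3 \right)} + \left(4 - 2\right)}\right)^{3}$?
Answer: $- 64 i \approx - 64.0 i$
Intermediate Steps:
$H{\left(J \right)} = -18$ ($H{\left(J \right)} = \left(-3\right) 6 = -18$)
$\left(\sqrt{H{\left(3 \right)} + \left(4 - 2\right)}\right)^{3} = \left(\sqrt{-18 + \left(4 - 2\right)}\right)^{3} = \left(\sqrt{-18 + 2}\right)^{3} = \left(\sqrt{-16}\right)^{3} = \left(4 i\right)^{3} = - 64 i$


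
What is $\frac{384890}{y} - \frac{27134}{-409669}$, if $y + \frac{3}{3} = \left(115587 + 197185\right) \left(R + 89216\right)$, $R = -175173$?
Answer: $\frac{145867672113892}{2202785526796309} \approx 0.06622$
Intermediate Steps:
$y = -26884942805$ ($y = -1 + \left(115587 + 197185\right) \left(-175173 + 89216\right) = -1 + 312772 \left(-85957\right) = -1 - 26884942804 = -26884942805$)
$\frac{384890}{y} - \frac{27134}{-409669} = \frac{384890}{-26884942805} - \frac{27134}{-409669} = 384890 \left(- \frac{1}{26884942805}\right) - - \frac{27134}{409669} = - \frac{76978}{5376988561} + \frac{27134}{409669} = \frac{145867672113892}{2202785526796309}$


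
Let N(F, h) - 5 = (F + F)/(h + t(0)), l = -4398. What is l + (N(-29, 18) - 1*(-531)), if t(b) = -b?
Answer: -34787/9 ≈ -3865.2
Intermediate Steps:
N(F, h) = 5 + 2*F/h (N(F, h) = 5 + (F + F)/(h - 1*0) = 5 + (2*F)/(h + 0) = 5 + (2*F)/h = 5 + 2*F/h)
l + (N(-29, 18) - 1*(-531)) = -4398 + ((5 + 2*(-29)/18) - 1*(-531)) = -4398 + ((5 + 2*(-29)*(1/18)) + 531) = -4398 + ((5 - 29/9) + 531) = -4398 + (16/9 + 531) = -4398 + 4795/9 = -34787/9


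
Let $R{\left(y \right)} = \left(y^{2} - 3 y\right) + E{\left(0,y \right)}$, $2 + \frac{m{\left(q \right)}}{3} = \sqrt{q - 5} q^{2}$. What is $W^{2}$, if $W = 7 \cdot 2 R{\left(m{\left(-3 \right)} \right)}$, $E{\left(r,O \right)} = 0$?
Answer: $6286324464 + 1834630560 i \sqrt{2} \approx 6.2863 \cdot 10^{9} + 2.5946 \cdot 10^{9} i$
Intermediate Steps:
$m{\left(q \right)} = -6 + 3 q^{2} \sqrt{-5 + q}$ ($m{\left(q \right)} = -6 + 3 \sqrt{q - 5} q^{2} = -6 + 3 \sqrt{-5 + q} q^{2} = -6 + 3 q^{2} \sqrt{-5 + q}$)
$R{\left(y \right)} = y^{2} - 3 y$ ($R{\left(y \right)} = \left(y^{2} - 3 y\right) + 0 = y^{2} - 3 y$)
$W = 14 \left(-9 + 54 i \sqrt{2}\right) \left(-6 + 54 i \sqrt{2}\right)$ ($W = 7 \cdot 2 \left(-6 + 3 \left(-3\right)^{2} \sqrt{-5 - 3}\right) \left(-3 - \left(6 - 3 \left(-3\right)^{2} \sqrt{-5 - 3}\right)\right) = 14 \left(-6 + 3 \cdot 9 \sqrt{-8}\right) \left(-3 - \left(6 - 27 \sqrt{-8}\right)\right) = 14 \left(-6 + 3 \cdot 9 \cdot 2 i \sqrt{2}\right) \left(-3 - \left(6 - 27 \cdot 2 i \sqrt{2}\right)\right) = 14 \left(-6 + 54 i \sqrt{2}\right) \left(-3 - \left(6 - 54 i \sqrt{2}\right)\right) = 14 \left(-6 + 54 i \sqrt{2}\right) \left(-9 + 54 i \sqrt{2}\right) = 14 \left(-9 + 54 i \sqrt{2}\right) \left(-6 + 54 i \sqrt{2}\right) \approx -80892.0 - 16037.0 i$)
$W^{2} = \left(-80892 - 11340 i \sqrt{2}\right)^{2}$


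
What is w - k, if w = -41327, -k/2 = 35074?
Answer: 28821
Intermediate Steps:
k = -70148 (k = -2*35074 = -70148)
w - k = -41327 - 1*(-70148) = -41327 + 70148 = 28821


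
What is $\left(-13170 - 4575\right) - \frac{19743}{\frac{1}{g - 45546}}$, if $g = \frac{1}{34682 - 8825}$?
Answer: $\frac{7750178358946}{8619} \approx 8.992 \cdot 10^{8}$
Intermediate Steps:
$g = \frac{1}{25857} \approx 3.8674 \cdot 10^{-5}$
$\left(-13170 - 4575\right) - \frac{19743}{\frac{1}{g - 45546}} = \left(-13170 - 4575\right) - \frac{19743}{\frac{1}{\frac{1}{25857} - 45546}} = -17745 - \frac{19743}{\frac{1}{- \frac{1177682921}{25857}}} = -17745 - \frac{19743}{- \frac{25857}{1177682921}} = -17745 - - \frac{7750331303101}{8619} = -17745 + \frac{7750331303101}{8619} = \frac{7750178358946}{8619}$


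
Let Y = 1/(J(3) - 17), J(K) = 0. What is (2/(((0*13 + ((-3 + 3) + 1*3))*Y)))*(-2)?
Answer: 68/3 ≈ 22.667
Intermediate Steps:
Y = -1/17 (Y = 1/(0 - 17) = 1/(-17) = -1/17 ≈ -0.058824)
(2/(((0*13 + ((-3 + 3) + 1*3))*Y)))*(-2) = (2/(((0*13 + ((-3 + 3) + 1*3))*(-1/17))))*(-2) = (2/(((0 + (0 + 3))*(-1/17))))*(-2) = (2/(((0 + 3)*(-1/17))))*(-2) = (2/((3*(-1/17))))*(-2) = (2/(-3/17))*(-2) = (2*(-17/3))*(-2) = -34/3*(-2) = 68/3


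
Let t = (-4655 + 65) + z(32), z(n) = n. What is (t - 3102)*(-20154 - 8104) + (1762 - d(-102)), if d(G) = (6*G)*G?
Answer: 216395618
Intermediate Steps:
d(G) = 6*G²
t = -4558 (t = (-4655 + 65) + 32 = -4590 + 32 = -4558)
(t - 3102)*(-20154 - 8104) + (1762 - d(-102)) = (-4558 - 3102)*(-20154 - 8104) + (1762 - 6*(-102)²) = -7660*(-28258) + (1762 - 6*10404) = 216456280 + (1762 - 1*62424) = 216456280 + (1762 - 62424) = 216456280 - 60662 = 216395618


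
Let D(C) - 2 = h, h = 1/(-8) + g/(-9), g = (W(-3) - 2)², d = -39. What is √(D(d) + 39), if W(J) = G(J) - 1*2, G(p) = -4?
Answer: √4862/12 ≈ 5.8107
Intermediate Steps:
W(J) = -6 (W(J) = -4 - 1*2 = -4 - 2 = -6)
g = 64 (g = (-6 - 2)² = (-8)² = 64)
h = -521/72 (h = 1/(-8) + 64/(-9) = 1*(-⅛) + 64*(-⅑) = -⅛ - 64/9 = -521/72 ≈ -7.2361)
D(C) = -377/72 (D(C) = 2 - 521/72 = -377/72)
√(D(d) + 39) = √(-377/72 + 39) = √(2431/72) = √4862/12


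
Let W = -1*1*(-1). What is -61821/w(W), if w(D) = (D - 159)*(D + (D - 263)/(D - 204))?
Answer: 4183221/24490 ≈ 170.81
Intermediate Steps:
W = 1 (W = -1*(-1) = 1)
w(D) = (-159 + D)*(D + (-263 + D)/(-204 + D))
-61821/w(W) = -61821*(-204 + 1)/(41817 + 1³ - 362*1² + 32014*1) = -61821*(-203/(41817 + 1 - 362*1 + 32014)) = -61821*(-203/(41817 + 1 - 362 + 32014)) = -61821/((-1/203*73470)) = -61821/(-73470/203) = -61821*(-203/73470) = 4183221/24490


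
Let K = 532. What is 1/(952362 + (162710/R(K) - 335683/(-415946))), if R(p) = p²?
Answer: 29430675176/28028697343195475 ≈ 1.0500e-6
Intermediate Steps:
1/(952362 + (162710/R(K) - 335683/(-415946))) = 1/(952362 + (162710/(532²) - 335683/(-415946))) = 1/(952362 + (162710/283024 - 335683*(-1/415946))) = 1/(952362 + (162710*(1/283024) + 335683/415946)) = 1/(952362 + (81355/141512 + 335683/415946)) = 1/(952362 + 40671229763/29430675176) = 1/(28028697343195475/29430675176) = 29430675176/28028697343195475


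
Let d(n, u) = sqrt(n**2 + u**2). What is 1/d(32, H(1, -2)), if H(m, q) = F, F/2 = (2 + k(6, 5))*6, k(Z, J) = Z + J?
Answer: sqrt(1585)/6340 ≈ 0.0062795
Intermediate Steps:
k(Z, J) = J + Z
F = 156 (F = 2*((2 + (5 + 6))*6) = 2*((2 + 11)*6) = 2*(13*6) = 2*78 = 156)
H(m, q) = 156
1/d(32, H(1, -2)) = 1/(sqrt(32**2 + 156**2)) = 1/(sqrt(1024 + 24336)) = 1/(sqrt(25360)) = 1/(4*sqrt(1585)) = sqrt(1585)/6340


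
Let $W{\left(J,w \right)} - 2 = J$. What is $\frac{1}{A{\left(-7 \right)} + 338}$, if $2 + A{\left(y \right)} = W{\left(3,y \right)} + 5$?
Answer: $\frac{1}{346} \approx 0.0028902$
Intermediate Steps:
$W{\left(J,w \right)} = 2 + J$
$A{\left(y \right)} = 8$ ($A{\left(y \right)} = -2 + \left(\left(2 + 3\right) + 5\right) = -2 + \left(5 + 5\right) = -2 + 10 = 8$)
$\frac{1}{A{\left(-7 \right)} + 338} = \frac{1}{8 + 338} = \frac{1}{346}$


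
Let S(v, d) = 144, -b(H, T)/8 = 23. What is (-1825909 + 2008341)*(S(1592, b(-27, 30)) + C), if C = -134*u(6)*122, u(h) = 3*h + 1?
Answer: -56639298176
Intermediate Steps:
u(h) = 1 + 3*h
b(H, T) = -184 (b(H, T) = -8*23 = -184)
C = -310612 (C = -134*(1 + 3*6)*122 = -134*(1 + 18)*122 = -134*19*122 = -2546*122 = -310612)
(-1825909 + 2008341)*(S(1592, b(-27, 30)) + C) = (-1825909 + 2008341)*(144 - 310612) = 182432*(-310468) = -56639298176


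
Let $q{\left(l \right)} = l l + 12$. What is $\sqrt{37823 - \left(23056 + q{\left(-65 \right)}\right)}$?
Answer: $9 \sqrt{130} \approx 102.62$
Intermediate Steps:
$q{\left(l \right)} = 12 + l^{2}$ ($q{\left(l \right)} = l^{2} + 12 = 12 + l^{2}$)
$\sqrt{37823 - \left(23056 + q{\left(-65 \right)}\right)} = \sqrt{37823 - 27293} = \sqrt{10530} = 9 \sqrt{130}$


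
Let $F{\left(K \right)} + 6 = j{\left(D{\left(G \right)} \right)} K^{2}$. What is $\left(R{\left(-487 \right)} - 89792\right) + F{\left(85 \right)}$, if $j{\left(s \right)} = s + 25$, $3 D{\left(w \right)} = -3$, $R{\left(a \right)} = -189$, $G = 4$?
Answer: $83413$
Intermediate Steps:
$D{\left(w \right)} = -1$ ($D{\left(w \right)} = \frac{1}{3} \left(-3\right) = -1$)
$j{\left(s \right)} = 25 + s$
$F{\left(K \right)} = -6 + 24 K^{2}$ ($F{\left(K \right)} = -6 + \left(25 - 1\right) K^{2} = -6 + 24 K^{2}$)
$\left(R{\left(-487 \right)} - 89792\right) + F{\left(85 \right)} = \left(-189 - 89792\right) - \left(6 - 24 \cdot 85^{2}\right) = \left(-189 - 89792\right) + \left(-6 + 24 \cdot 7225\right) = -89981 + \left(-6 + 173400\right) = -89981 + 173394 = 83413$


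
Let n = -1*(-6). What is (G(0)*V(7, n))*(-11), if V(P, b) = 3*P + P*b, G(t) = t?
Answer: 0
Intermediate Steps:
n = 6
(G(0)*V(7, n))*(-11) = (0*(7*(3 + 6)))*(-11) = (0*(7*9))*(-11) = (0*63)*(-11) = 0*(-11) = 0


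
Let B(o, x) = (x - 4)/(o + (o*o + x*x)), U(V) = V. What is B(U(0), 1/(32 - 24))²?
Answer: 61504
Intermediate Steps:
B(o, x) = (-4 + x)/(o + o² + x²) (B(o, x) = (-4 + x)/(o + (o² + x²)) = (-4 + x)/(o + o² + x²))
B(U(0), 1/(32 - 24))² = ((-4 + 1/(32 - 24))/(0 + 0² + (1/(32 - 24))²))² = ((-4 + 1/8)/(0 + 0 + (1/8)²))² = ((-4 + ⅛)/(0 + 0 + (⅛)²))² = (-31/8/(0 + 0 + 1/64))² = (-31/8/(1/64))² = (64*(-31/8))² = (-248)² = 61504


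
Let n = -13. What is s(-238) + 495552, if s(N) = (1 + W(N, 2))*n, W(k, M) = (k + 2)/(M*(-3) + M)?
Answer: 494772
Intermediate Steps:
W(k, M) = -(2 + k)/(2*M) (W(k, M) = (2 + k)/(-3*M + M) = (2 + k)/((-2*M)) = (2 + k)*(-1/(2*M)) = -(2 + k)/(2*M))
s(N) = -13/2 + 13*N/4 (s(N) = (1 + (½)*(-2 - N)/2)*(-13) = (1 + (½)*(½)*(-2 - N))*(-13) = (1 + (-½ - N/4))*(-13) = (½ - N/4)*(-13) = -13/2 + 13*N/4)
s(-238) + 495552 = (-13/2 + (13/4)*(-238)) + 495552 = (-13/2 - 1547/2) + 495552 = -780 + 495552 = 494772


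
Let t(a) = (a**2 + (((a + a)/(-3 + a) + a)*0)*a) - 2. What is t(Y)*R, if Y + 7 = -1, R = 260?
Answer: 16120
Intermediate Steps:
Y = -8 (Y = -7 - 1 = -8)
t(a) = -2 + a**2 (t(a) = (a**2 + (((2*a)/(-3 + a) + a)*0)*a) - 2 = (a**2 + ((2*a/(-3 + a) + a)*0)*a) - 2 = (a**2 + ((a + 2*a/(-3 + a))*0)*a) - 2 = (a**2 + 0*a) - 2 = (a**2 + 0) - 2 = a**2 - 2 = -2 + a**2)
t(Y)*R = (-2 + (-8)**2)*260 = (-2 + 64)*260 = 62*260 = 16120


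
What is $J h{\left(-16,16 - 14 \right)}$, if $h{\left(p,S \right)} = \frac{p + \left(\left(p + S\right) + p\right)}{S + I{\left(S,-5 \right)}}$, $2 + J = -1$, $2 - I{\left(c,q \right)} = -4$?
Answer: $\frac{69}{4} \approx 17.25$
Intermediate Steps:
$I{\left(c,q \right)} = 6$ ($I{\left(c,q \right)} = 2 - -4 = 2 + 4 = 6$)
$J = -3$ ($J = -2 - 1 = -3$)
$h{\left(p,S \right)} = \frac{S + 3 p}{6 + S}$ ($h{\left(p,S \right)} = \frac{p + \left(\left(p + S\right) + p\right)}{S + 6} = \frac{p + \left(\left(S + p\right) + p\right)}{6 + S} = \frac{p + \left(S + 2 p\right)}{6 + S} = \frac{S + 3 p}{6 + S}$)
$J h{\left(-16,16 - 14 \right)} = - 3 \frac{\left(16 - 14\right) + 3 \left(-16\right)}{6 + \left(16 - 14\right)} = - 3 \frac{2 - 48}{6 + 2} = - 3 \cdot \frac{1}{8} \left(-46\right) = \left(-3\right) \left(- \frac{23}{4}\right) = \frac{69}{4}$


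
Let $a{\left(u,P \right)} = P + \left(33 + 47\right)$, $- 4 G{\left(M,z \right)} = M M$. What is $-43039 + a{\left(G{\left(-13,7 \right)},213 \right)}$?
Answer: $-42746$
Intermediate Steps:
$G{\left(M,z \right)} = - \frac{M^{2}}{4}$ ($G{\left(M,z \right)} = - \frac{M M}{4} = - \frac{M^{2}}{4}$)
$a{\left(u,P \right)} = 80 + P$ ($a{\left(u,P \right)} = P + 80 = 80 + P$)
$-43039 + a{\left(G{\left(-13,7 \right)},213 \right)} = -43039 + \left(80 + 213\right) = -43039 + 293 = -42746$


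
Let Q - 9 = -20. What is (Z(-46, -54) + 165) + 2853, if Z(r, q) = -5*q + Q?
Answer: 3277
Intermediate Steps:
Q = -11 (Q = 9 - 20 = -11)
Z(r, q) = -11 - 5*q (Z(r, q) = -5*q - 11 = -11 - 5*q)
(Z(-46, -54) + 165) + 2853 = ((-11 - 5*(-54)) + 165) + 2853 = ((-11 + 270) + 165) + 2853 = (259 + 165) + 2853 = 424 + 2853 = 3277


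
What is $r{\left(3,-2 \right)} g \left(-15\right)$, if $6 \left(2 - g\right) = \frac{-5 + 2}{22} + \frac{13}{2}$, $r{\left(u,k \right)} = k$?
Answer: $\frac{310}{11} \approx 28.182$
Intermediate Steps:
$g = \frac{31}{33}$ ($g = 2 - \frac{\frac{-5 + 2}{22} + \frac{13}{2}}{6} = 2 - \frac{\left(-3\right) \frac{1}{22} + 13 \cdot \frac{1}{2}}{6} = 2 - \frac{- \frac{3}{22} + \frac{13}{2}}{6} = 2 - \frac{35}{33} = \frac{31}{33} \approx 0.93939$)
$r{\left(3,-2 \right)} g \left(-15\right) = \left(-2\right) \frac{31}{33} \left(-15\right) = \left(- \frac{62}{33}\right) \left(-15\right) = \frac{310}{11}$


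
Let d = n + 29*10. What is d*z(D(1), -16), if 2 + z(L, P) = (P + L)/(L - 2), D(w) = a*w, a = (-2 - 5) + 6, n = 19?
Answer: 1133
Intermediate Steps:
a = -1 (a = -7 + 6 = -1)
D(w) = -w
d = 309 (d = 19 + 29*10 = 19 + 290 = 309)
z(L, P) = -2 + (L + P)/(-2 + L) (z(L, P) = -2 + (P + L)/(L - 2) = -2 + (L + P)/(-2 + L))
d*z(D(1), -16) = 309*((4 - 16 - (-1))/(-2 - 1*1)) = 309*((4 - 16 - 1*(-1))/(-2 - 1)) = 309*((4 - 16 + 1)/(-3)) = 309*(-1/3*(-11)) = 309*(11/3) = 1133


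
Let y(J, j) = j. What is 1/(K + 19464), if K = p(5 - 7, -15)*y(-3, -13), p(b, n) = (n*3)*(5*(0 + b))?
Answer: 1/13614 ≈ 7.3454e-5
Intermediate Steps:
p(b, n) = 15*b*n (p(b, n) = (3*n)*(5*b) = 15*b*n)
K = -5850 (K = (15*(5 - 7)*(-15))*(-13) = (15*(-2)*(-15))*(-13) = 450*(-13) = -5850)
1/(K + 19464) = 1/(-5850 + 19464) = 1/13614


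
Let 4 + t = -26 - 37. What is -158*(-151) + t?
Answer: 23791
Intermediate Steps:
t = -67 (t = -4 + (-26 - 37) = -4 - 63 = -67)
-158*(-151) + t = -158*(-151) - 67 = 23858 - 67 = 23791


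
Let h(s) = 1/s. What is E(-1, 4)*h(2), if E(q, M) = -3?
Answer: -3/2 ≈ -1.5000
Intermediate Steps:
h(s) = 1/s
E(-1, 4)*h(2) = -3/2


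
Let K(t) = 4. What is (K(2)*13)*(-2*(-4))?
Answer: 416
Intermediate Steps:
(K(2)*13)*(-2*(-4)) = (4*13)*(-2*(-4)) = 52*8 = 416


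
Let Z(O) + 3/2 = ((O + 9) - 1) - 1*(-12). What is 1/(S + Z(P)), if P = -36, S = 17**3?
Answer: 2/9791 ≈ 0.00020427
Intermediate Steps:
S = 4913
Z(O) = 37/2 + O (Z(O) = -3/2 + (((O + 9) - 1) - 1*(-12)) = -3/2 + (((9 + O) - 1) + 12) = -3/2 + ((8 + O) + 12) = -3/2 + (20 + O) = 37/2 + O)
1/(S + Z(P)) = 1/(4913 + (37/2 - 36)) = 1/(4913 - 35/2) = 1/(9791/2) = 2/9791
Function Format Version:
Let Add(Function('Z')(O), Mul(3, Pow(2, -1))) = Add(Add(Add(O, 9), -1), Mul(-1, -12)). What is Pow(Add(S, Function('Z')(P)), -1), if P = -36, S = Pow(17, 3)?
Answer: Rational(2, 9791) ≈ 0.00020427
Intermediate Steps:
S = 4913
Function('Z')(O) = Add(Rational(37, 2), O) (Function('Z')(O) = Add(Rational(-3, 2), Add(Add(Add(O, 9), -1), Mul(-1, -12))) = Add(Rational(-3, 2), Add(Add(Add(9, O), -1), 12)) = Add(Rational(-3, 2), Add(Add(8, O), 12)) = Add(Rational(-3, 2), Add(20, O)) = Add(Rational(37, 2), O))
Pow(Add(S, Function('Z')(P)), -1) = Pow(Add(4913, Add(Rational(37, 2), -36)), -1) = Pow(Add(4913, Rational(-35, 2)), -1) = Pow(Rational(9791, 2), -1) = Rational(2, 9791)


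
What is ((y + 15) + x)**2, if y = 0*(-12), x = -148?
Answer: 17689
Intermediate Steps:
y = 0
((y + 15) + x)**2 = ((0 + 15) - 148)**2 = (15 - 148)**2 = (-133)**2 = 17689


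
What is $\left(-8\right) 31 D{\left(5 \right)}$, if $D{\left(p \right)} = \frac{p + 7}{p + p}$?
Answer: $- \frac{1488}{5} \approx -297.6$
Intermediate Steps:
$D{\left(p \right)} = \frac{7 + p}{2 p}$
$\left(-8\right) 31 D{\left(5 \right)} = \left(-8\right) 31 \frac{7 + 5}{2 \cdot 5} = - 248 \cdot \frac{1}{2} \cdot \frac{1}{5} \cdot 12 = \left(-248\right) \frac{6}{5} = - \frac{1488}{5}$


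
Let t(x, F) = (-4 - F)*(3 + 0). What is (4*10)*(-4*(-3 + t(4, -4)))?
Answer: 480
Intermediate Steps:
t(x, F) = -12 - 3*F (t(x, F) = (-4 - F)*3 = -12 - 3*F)
(4*10)*(-4*(-3 + t(4, -4))) = (4*10)*(-4*(-3 + (-12 - 3*(-4)))) = 40*(-4*(-3 + (-12 + 12))) = 40*(-4*(-3 + 0)) = 40*(-4*(-3)) = 40*12 = 480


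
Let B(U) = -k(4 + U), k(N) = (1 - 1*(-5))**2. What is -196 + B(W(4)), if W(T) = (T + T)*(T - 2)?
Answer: -232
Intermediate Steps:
k(N) = 36 (k(N) = (1 + 5)**2 = 6**2 = 36)
W(T) = 2*T*(-2 + T) (W(T) = (2*T)*(-2 + T) = 2*T*(-2 + T))
B(U) = -36 (B(U) = -1*36 = -36)
-196 + B(W(4)) = -196 - 36 = -232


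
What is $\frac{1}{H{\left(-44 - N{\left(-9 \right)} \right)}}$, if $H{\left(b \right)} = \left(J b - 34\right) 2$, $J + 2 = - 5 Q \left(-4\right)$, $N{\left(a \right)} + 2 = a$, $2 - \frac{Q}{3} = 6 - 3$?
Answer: $\frac{1}{4024} \approx 0.00024851$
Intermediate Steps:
$Q = -3$ ($Q = 6 - 3 \left(6 - 3\right) = 6 - 9 = -3$)
$N{\left(a \right)} = -2 + a$
$J = -62$ ($J = -2 + \left(-5\right) \left(-3\right) \left(-4\right) = -2 + 15 \left(-4\right) = -2 - 60 = -62$)
$H{\left(b \right)} = -68 - 124 b$ ($H{\left(b \right)} = \left(- 62 b - 34\right) 2 = \left(-34 - 62 b\right) 2 = -68 - 124 b$)
$\frac{1}{H{\left(-44 - N{\left(-9 \right)} \right)}} = \frac{1}{-68 - 124 \left(-44 - \left(-2 - 9\right)\right)} = \frac{1}{-68 - 124 \left(-44 - -11\right)} = \frac{1}{-68 - 124 \left(-44 + 11\right)} = \frac{1}{-68 - -4092} = \frac{1}{-68 + 4092} = \frac{1}{4024}$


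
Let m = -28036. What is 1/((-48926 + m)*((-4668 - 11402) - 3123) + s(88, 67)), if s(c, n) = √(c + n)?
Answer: 1477131666/2181917958699935401 - √155/2181917958699935401 ≈ 6.7699e-10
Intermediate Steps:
1/((-48926 + m)*((-4668 - 11402) - 3123) + s(88, 67)) = 1/((-48926 - 28036)*((-4668 - 11402) - 3123) + √(88 + 67)) = 1/(-76962*(-16070 - 3123) + √155) = 1/(-76962*(-19193) + √155) = 1/(1477131666 + √155)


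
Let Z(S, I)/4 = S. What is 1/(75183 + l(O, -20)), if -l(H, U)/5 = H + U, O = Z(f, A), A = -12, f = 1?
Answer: 1/75263 ≈ 1.3287e-5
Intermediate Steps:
Z(S, I) = 4*S
O = 4 (O = 4*1 = 4)
l(H, U) = -5*H - 5*U (l(H, U) = -5*(H + U) = -5*H - 5*U)
1/(75183 + l(O, -20)) = 1/(75183 + (-5*4 - 5*(-20))) = 1/(75183 + (-20 + 100)) = 1/(75183 + 80) = 1/75263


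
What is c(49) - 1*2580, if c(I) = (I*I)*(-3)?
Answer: -9783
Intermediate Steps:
c(I) = -3*I² (c(I) = I²*(-3) = -3*I²)
c(49) - 1*2580 = -3*49² - 1*2580 = -3*2401 - 2580 = -7203 - 2580 = -9783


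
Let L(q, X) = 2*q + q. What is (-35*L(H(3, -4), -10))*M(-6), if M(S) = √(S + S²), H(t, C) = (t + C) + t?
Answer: -210*√30 ≈ -1150.2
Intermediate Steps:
H(t, C) = C + 2*t (H(t, C) = (C + t) + t = C + 2*t)
L(q, X) = 3*q
(-35*L(H(3, -4), -10))*M(-6) = (-105*(-4 + 2*3))*√(-6*(1 - 6)) = (-105*(-4 + 6))*√(-6*(-5)) = (-105*2)*√30 = (-35*6)*√30 = -210*√30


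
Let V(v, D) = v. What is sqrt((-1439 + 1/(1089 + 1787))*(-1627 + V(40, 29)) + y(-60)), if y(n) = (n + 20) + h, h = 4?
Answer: 3*sqrt(524693920495)/1438 ≈ 1511.2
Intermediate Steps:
y(n) = 24 + n (y(n) = (n + 20) + 4 = (20 + n) + 4 = 24 + n)
sqrt((-1439 + 1/(1089 + 1787))*(-1627 + V(40, 29)) + y(-60)) = sqrt((-1439 + 1/(1089 + 1787))*(-1627 + 40) + (24 - 60)) = sqrt((-1439 + 1/2876)*(-1587) - 36) = sqrt(-4138563/2876*(-1587) - 36) = sqrt(6567899481/2876 - 36) = sqrt(6567795945/2876) = 3*sqrt(524693920495)/1438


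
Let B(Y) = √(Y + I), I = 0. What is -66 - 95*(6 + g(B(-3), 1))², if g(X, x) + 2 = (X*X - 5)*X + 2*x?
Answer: 14754 + 9120*I*√3 ≈ 14754.0 + 15796.0*I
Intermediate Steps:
B(Y) = √Y (B(Y) = √(Y + 0) = √Y)
g(X, x) = -2 + 2*x + X*(-5 + X²) (g(X, x) = -2 + ((X*X - 5)*X + 2*x) = -2 + ((X² - 5)*X + 2*x) = -2 + ((-5 + X²)*X + 2*x) = -2 + (X*(-5 + X²) + 2*x) = -2 + (2*x + X*(-5 + X²)) = -2 + 2*x + X*(-5 + X²))
-66 - 95*(6 + g(B(-3), 1))² = -66 - 95*(6 + (-2 + (√(-3))³ - 5*I*√3 + 2*1))² = -66 - 95*(6 + (-2 + (I*√3)³ - 5*I*√3 + 2))² = -66 - 95*(6 + (-2 - 3*I*√3 - 5*I*√3 + 2))² = -66 - 95*(6 - 8*I*√3)²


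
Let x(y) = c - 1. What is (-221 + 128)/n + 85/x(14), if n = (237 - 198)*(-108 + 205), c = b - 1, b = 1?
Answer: -107216/1261 ≈ -85.025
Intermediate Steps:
c = 0 (c = 1 - 1 = 0)
n = 3783 (n = 39*97 = 3783)
x(y) = -1 (x(y) = 0 - 1 = -1)
(-221 + 128)/n + 85/x(14) = (-221 + 128)/3783 + 85/(-1) = -93*1/3783 + 85*(-1) = -31/1261 - 85 = -107216/1261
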